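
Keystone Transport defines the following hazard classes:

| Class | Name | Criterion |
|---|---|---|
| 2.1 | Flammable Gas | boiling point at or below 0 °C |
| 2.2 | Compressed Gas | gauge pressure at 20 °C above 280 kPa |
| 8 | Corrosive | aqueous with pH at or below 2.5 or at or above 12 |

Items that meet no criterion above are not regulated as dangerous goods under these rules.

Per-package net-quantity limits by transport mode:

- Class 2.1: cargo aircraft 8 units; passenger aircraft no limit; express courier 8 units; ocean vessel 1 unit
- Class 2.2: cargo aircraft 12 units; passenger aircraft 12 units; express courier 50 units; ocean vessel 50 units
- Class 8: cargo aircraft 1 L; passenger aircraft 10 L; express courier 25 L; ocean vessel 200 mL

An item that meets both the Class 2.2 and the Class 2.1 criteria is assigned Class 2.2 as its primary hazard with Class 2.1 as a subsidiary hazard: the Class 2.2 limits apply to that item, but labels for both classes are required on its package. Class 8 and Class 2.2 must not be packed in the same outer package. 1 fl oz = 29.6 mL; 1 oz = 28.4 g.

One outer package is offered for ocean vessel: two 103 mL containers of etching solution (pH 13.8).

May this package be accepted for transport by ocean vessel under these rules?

pH 13.8 meets the Class 8 criterion (Corrosive), so the etching solution is Class 8.
Class 8 quantity: two 103 mL containers = 206 mL.
206 mL exceeds the ocean vessel limit of 200 mL for Class 8.

No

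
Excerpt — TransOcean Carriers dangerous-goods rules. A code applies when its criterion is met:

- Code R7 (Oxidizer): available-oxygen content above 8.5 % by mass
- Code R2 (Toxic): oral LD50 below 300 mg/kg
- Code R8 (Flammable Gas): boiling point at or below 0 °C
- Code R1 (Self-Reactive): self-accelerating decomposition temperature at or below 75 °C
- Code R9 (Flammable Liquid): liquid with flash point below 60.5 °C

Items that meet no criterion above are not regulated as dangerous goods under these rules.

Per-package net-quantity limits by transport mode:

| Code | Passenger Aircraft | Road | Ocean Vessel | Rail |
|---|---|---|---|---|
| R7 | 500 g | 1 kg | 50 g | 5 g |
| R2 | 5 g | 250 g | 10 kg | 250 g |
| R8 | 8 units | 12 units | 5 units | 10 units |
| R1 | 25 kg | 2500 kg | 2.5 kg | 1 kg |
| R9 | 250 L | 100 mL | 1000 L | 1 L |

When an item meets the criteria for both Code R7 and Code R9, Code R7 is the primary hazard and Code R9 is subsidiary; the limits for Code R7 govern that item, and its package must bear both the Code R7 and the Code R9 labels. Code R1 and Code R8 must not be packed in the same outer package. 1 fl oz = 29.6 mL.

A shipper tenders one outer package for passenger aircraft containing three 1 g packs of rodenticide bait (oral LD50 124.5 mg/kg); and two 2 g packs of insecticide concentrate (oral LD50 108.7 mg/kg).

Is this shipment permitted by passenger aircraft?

With oral LD50 124.5 mg/kg (< 300 mg/kg), the rodenticide bait falls in Code R2.
With oral LD50 108.7 mg/kg (< 300 mg/kg), the insecticide concentrate falls in Code R2.
Code R2 net quantity: (three 1 g packs = 3 g) + (two 2 g packs = 4 g) = 7 g.
That exceeds the Code R2 passenger aircraft limit of 5 g.

No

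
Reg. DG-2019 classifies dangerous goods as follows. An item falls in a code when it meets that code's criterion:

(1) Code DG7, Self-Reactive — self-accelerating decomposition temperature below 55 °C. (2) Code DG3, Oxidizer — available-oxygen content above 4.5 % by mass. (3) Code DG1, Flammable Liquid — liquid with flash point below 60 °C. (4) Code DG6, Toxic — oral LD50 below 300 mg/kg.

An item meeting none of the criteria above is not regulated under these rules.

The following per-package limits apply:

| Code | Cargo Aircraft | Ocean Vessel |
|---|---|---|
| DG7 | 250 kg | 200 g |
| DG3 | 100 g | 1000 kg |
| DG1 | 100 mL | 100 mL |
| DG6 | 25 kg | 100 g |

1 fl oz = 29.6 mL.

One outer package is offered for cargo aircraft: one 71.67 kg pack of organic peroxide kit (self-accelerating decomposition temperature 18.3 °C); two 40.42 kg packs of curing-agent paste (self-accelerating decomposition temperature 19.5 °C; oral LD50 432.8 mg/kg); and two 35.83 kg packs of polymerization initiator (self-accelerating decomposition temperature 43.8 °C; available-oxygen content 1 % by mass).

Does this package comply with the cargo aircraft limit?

Self-accelerating decomposition temperature 18.3 °C meets the Code DG7 criterion (Self-Reactive), so the organic peroxide kit is Code DG7.
Curing-agent paste: self-accelerating decomposition temperature 19.5 °C < 55 °C → Code DG7 (Self-Reactive).
Self-accelerating decomposition temperature 43.8 °C meets the Code DG7 criterion (Self-Reactive), so the polymerization initiator is Code DG7.
Code DG7 net quantity: 71.67 kg + (two 40.42 kg packs = 80.84 kg) + (two 35.83 kg packs = 71.66 kg) = 224.17 kg.
224.17 kg ≤ 250 kg (cargo aircraft limit, Code DG7) — within limit.

Yes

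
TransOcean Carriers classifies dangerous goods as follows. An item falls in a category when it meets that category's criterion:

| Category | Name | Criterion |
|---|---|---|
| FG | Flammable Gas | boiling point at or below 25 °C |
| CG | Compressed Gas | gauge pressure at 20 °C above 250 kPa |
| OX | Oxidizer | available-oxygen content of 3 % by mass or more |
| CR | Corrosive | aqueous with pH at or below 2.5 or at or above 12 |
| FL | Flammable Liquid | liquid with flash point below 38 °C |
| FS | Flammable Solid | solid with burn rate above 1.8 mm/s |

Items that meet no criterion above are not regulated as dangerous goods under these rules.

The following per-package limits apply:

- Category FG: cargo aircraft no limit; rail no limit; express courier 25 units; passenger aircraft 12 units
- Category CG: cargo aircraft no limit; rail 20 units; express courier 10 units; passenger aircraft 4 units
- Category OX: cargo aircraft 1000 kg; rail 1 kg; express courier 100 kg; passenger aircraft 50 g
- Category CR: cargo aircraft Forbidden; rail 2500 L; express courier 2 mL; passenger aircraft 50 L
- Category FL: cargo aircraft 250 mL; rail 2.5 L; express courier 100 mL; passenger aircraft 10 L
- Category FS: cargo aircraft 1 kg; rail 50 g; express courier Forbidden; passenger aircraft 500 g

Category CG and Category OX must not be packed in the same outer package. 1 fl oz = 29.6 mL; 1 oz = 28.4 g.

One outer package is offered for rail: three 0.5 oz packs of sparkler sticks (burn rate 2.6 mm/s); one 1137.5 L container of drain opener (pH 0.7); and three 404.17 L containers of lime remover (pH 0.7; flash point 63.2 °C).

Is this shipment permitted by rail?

With burn rate 2.6 mm/s (> 1.8 mm/s), the sparkler sticks fall in Category FS.
The drain opener has pH 0.7, which is ≤ 2.5, so it is Category CR (Corrosive).
With pH 0.7 (≤ 2.5), the lime remover falls in Category CR.
Total Category CR: 1137.5 L + (three 404.17 L containers = 1212.51 L) = 2350.01 L.
That is within the Category CR rail limit of 2500 L.
Category FS quantity: three 0.5 oz packs = 42.6 g.
That is within the Category FS rail limit of 50 g.
The segregation rule (Category CG with Category OX) does not apply to Category CR with Category FS.
Every hazard category is within its rail limit and no segregation rule is violated.

Yes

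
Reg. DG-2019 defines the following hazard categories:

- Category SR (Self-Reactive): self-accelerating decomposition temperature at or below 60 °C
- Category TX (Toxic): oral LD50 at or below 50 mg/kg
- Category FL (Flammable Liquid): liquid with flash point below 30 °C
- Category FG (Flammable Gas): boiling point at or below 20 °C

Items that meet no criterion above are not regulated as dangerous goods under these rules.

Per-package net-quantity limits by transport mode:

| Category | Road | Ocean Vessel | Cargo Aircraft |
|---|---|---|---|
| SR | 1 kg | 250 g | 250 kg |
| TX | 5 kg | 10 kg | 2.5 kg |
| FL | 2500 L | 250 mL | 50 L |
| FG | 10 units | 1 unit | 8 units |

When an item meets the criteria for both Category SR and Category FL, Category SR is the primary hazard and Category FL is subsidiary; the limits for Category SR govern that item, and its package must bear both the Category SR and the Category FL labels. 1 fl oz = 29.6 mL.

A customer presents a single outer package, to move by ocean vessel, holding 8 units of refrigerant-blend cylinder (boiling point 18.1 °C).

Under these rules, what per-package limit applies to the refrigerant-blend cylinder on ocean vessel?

With boiling point 18.1 °C (≤ 20 °C), the refrigerant-blend cylinder falls in Category FG.
The ocean vessel limit for Category FG is 1 unit.

1 unit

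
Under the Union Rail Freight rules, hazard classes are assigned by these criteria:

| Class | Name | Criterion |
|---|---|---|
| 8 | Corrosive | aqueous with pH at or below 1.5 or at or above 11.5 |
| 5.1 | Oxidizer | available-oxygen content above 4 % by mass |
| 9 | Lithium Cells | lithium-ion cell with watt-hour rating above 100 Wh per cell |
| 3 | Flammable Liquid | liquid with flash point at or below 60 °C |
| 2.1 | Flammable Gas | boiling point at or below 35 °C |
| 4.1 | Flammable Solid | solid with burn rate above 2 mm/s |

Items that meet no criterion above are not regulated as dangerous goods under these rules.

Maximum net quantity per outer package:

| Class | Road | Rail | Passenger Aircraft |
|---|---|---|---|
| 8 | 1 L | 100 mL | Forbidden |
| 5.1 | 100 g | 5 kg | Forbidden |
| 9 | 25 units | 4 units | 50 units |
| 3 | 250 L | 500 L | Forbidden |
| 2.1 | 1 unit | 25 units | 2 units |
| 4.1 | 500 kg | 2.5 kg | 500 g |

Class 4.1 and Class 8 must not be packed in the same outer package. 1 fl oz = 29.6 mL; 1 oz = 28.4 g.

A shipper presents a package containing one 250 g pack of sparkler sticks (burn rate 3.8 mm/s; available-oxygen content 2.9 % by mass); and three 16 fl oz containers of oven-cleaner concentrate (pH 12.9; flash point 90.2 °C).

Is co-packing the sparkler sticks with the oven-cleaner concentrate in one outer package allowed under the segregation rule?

The sparkler sticks have burn rate 3.8 mm/s, which is > 2 mm/s, so they are Class 4.1 (Flammable Solid).
The oven-cleaner concentrate has pH 12.9, which is ≥ 11.5, so it is Class 8 (Corrosive).
Class 4.1 and Class 8 may not share an outer package.

No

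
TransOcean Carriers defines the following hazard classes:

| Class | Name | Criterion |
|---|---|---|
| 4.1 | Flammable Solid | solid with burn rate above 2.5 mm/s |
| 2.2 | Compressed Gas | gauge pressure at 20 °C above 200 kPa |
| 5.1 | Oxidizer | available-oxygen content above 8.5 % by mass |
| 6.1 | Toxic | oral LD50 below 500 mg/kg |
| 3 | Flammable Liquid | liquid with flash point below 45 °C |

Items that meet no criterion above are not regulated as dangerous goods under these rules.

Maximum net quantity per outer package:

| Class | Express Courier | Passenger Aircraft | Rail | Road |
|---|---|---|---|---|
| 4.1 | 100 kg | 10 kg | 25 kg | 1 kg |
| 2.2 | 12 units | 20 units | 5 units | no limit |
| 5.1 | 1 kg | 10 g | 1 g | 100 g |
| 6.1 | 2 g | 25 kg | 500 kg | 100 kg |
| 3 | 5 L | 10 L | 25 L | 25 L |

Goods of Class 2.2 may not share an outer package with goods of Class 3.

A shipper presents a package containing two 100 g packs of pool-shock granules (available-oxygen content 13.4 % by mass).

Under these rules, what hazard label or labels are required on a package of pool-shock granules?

The pool-shock granules have available-oxygen content 13.4 % by mass, which is > 8.5 % by mass, so they are Class 5.1 (Oxidizer).
Only the Class 5.1 label is required.

Class 5.1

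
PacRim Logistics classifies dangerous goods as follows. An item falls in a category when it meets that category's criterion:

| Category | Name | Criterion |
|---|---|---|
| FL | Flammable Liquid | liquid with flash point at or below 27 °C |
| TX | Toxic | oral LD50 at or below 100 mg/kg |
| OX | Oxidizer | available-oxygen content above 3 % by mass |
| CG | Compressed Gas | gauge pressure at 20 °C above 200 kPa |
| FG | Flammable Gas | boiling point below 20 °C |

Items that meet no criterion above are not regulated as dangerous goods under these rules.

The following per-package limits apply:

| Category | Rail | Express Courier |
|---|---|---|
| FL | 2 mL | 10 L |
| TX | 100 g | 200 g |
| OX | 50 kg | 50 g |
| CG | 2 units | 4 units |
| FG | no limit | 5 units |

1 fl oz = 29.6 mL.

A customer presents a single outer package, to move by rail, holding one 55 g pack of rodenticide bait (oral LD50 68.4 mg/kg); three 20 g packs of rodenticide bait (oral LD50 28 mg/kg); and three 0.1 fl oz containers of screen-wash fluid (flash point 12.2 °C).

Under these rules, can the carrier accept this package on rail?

No

Oral LD50 68.4 mg/kg meets the Category TX criterion (Toxic), so the rodenticide bait is Category TX.
With oral LD50 28 mg/kg (≤ 100 mg/kg), the rodenticide bait falls in Category TX.
The screen-wash fluid has flash point 12.2 °C, which is ≤ 27 °C, so it is Category FL (Flammable Liquid).
Category TX net quantity: 55 g + (three 20 g packs = 60 g) = 115 g.
115 g > 100 g (rail limit, Category TX) — over the limit.
Category FL quantity: three 0.1 fl oz containers = 8.88 mL.
8.88 mL > 2 mL (rail limit, Category FL) — over the limit.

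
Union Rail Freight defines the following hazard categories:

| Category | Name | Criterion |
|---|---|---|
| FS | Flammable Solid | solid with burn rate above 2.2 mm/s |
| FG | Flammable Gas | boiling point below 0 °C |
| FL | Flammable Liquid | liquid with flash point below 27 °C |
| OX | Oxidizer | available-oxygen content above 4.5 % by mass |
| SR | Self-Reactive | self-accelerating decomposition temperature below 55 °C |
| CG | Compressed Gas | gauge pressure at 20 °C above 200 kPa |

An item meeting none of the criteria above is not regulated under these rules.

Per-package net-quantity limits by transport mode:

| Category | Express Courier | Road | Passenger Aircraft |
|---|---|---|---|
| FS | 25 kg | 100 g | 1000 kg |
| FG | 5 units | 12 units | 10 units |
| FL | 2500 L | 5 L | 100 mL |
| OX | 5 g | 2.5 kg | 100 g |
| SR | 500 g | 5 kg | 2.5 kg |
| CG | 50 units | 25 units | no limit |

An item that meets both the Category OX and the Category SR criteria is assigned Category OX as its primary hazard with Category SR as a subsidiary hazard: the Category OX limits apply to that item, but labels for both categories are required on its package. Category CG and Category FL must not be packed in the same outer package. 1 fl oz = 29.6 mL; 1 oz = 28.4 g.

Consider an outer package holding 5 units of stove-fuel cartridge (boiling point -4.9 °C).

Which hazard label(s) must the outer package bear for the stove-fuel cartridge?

Category FG

Stove-fuel cartridge: boiling point -4.9 °C < 0 °C → Category FG (Flammable Gas).
Only the Category FG label is required.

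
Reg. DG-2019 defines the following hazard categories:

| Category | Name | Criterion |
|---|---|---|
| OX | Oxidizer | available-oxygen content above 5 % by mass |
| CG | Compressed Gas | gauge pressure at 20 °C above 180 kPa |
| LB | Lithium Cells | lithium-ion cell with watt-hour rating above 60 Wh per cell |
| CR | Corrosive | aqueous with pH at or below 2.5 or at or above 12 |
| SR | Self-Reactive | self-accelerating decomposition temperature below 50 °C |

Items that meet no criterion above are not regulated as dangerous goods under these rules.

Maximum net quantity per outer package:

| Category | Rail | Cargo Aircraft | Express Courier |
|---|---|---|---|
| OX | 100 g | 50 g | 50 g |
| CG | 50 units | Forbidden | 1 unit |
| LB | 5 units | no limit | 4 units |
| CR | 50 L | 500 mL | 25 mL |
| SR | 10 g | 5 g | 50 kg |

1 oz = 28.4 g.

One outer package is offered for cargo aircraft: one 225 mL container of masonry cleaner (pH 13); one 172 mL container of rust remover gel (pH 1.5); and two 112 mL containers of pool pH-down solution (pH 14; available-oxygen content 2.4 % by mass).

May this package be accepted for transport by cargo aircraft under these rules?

No

With pH 13 (≥ 12), the masonry cleaner falls in Category CR.
With pH 1.5 (≤ 2.5), the rust remover gel falls in Category CR.
Pool pH-down solution: pH 14 ≥ 12 → Category CR (Corrosive).
Category CR net quantity: 225 mL + 172 mL + (two 112 mL containers = 224 mL) = 621 mL.
621 mL > 500 mL (cargo aircraft limit, Category CR) — over the limit.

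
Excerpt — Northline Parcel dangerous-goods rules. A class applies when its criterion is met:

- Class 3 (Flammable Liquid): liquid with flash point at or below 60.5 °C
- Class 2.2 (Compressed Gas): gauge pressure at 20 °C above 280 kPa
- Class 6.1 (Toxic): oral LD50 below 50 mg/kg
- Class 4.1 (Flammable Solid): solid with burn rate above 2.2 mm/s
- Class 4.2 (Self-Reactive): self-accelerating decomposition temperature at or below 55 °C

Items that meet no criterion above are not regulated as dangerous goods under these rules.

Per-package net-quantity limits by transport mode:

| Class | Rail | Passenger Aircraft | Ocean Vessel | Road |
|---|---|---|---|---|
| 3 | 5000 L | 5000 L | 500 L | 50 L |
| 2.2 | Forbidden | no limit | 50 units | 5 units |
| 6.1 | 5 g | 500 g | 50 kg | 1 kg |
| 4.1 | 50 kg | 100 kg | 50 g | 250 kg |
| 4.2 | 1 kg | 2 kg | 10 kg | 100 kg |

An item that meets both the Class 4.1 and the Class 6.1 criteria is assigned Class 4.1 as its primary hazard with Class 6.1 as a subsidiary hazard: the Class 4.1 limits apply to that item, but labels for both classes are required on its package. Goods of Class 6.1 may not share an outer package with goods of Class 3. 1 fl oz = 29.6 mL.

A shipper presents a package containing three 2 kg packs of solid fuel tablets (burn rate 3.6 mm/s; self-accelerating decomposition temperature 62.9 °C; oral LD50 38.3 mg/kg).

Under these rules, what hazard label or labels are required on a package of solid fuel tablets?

With burn rate 3.6 mm/s (> 2.2 mm/s), the solid fuel tablets fall in Class 4.1.
With oral LD50 38.3 mg/kg (< 50 mg/kg), the solid fuel tablets fall in Class 6.1.
By the precedence rule Class 4.1 is primary and Class 6.1 is subsidiary, and that rule requires both labels on the package.

Class 4.1 and 6.1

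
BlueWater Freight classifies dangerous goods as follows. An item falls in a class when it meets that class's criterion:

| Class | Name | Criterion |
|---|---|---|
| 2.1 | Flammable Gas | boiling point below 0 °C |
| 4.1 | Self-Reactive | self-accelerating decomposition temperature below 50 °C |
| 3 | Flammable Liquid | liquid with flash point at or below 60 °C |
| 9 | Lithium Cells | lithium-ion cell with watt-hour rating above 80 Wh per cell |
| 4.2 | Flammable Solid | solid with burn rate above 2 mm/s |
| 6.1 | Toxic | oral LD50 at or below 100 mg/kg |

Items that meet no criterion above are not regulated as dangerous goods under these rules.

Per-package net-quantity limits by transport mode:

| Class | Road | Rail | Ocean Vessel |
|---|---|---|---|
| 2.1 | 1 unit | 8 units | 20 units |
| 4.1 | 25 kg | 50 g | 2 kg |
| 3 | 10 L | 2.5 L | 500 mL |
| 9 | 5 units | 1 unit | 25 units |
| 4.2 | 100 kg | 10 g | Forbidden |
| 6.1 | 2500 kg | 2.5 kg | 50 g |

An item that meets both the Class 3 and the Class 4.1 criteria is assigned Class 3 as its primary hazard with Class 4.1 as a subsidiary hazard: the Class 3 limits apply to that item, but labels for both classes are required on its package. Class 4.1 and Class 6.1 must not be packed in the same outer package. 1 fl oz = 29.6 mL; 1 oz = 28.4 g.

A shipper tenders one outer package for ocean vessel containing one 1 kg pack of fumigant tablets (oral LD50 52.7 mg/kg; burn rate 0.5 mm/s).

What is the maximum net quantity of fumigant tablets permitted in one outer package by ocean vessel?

50 g

Fumigant tablets: oral LD50 52.7 mg/kg ≤ 100 mg/kg → Class 6.1 (Toxic).
The ocean vessel limit for Class 6.1 is 50 g.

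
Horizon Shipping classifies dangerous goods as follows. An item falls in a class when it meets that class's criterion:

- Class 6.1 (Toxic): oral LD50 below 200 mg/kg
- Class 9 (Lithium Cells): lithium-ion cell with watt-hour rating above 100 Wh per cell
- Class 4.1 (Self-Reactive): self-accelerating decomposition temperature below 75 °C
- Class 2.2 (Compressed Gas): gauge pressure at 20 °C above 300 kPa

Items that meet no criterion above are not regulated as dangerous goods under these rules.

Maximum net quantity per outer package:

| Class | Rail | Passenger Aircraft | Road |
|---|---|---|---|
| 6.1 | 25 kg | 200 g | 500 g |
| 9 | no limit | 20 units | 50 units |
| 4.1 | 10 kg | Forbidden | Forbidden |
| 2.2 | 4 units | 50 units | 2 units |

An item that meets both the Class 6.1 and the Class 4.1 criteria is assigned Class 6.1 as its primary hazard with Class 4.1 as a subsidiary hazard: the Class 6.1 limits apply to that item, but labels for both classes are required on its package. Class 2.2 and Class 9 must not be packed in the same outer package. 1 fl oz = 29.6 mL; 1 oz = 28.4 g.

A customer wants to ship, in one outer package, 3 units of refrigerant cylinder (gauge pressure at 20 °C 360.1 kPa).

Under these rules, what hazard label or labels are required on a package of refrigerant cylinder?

Class 2.2

Gauge pressure at 20 °C 360.1 kPa meets the Class 2.2 criterion (Compressed Gas), so the refrigerant cylinder is Class 2.2.
Only the Class 2.2 label is required.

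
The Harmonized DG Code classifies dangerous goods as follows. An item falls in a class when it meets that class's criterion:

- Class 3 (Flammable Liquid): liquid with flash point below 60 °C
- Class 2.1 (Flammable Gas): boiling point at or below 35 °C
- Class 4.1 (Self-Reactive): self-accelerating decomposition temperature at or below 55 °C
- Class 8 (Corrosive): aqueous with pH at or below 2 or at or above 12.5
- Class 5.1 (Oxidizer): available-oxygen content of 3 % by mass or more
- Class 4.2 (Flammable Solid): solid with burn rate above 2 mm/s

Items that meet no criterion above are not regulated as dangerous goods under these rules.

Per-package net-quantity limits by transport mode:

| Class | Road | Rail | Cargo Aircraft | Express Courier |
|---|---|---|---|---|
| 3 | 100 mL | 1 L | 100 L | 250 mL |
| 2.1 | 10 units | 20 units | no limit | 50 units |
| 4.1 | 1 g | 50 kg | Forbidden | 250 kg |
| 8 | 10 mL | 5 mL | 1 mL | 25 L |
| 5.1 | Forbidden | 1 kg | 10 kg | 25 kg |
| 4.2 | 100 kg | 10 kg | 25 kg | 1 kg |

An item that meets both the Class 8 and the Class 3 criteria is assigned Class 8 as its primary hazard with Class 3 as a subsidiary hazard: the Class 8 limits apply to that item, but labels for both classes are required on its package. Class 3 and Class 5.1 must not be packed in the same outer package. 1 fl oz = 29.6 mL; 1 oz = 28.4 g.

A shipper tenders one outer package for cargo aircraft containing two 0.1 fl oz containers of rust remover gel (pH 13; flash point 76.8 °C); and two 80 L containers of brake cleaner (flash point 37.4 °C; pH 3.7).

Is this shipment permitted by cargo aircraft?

Rust remover gel: pH 13 ≥ 12.5 → Class 8 (Corrosive).
Brake cleaner: flash point 37.4 °C < 60 °C → Class 3 (Flammable Liquid).
Class 3 quantity: two 80 L containers = 160 L.
160 L > 100 L (cargo aircraft limit, Class 3) — over the limit.
Class 8 quantity: two 0.1 fl oz containers = 5.92 mL.
5.92 mL exceeds the cargo aircraft limit of 1 mL for Class 8.
The segregation rule (Class 3 with Class 5.1) does not apply to Class 3 with Class 8.

No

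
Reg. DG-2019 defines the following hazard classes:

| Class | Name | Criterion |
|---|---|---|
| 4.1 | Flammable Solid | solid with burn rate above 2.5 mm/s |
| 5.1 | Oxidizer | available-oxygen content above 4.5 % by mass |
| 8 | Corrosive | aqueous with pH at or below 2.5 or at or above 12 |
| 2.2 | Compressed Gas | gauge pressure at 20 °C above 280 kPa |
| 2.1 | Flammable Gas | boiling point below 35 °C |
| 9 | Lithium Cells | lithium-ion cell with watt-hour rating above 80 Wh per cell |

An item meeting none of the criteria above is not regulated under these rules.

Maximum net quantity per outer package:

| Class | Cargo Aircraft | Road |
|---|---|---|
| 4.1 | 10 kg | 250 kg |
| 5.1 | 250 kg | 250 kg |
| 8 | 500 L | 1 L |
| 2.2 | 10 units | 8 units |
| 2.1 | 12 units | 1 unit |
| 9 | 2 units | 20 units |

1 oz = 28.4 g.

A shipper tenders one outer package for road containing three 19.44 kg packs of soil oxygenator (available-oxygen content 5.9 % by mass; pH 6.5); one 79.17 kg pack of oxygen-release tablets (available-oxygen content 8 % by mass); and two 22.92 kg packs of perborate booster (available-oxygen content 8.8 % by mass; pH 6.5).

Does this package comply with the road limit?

Yes

Available-oxygen content 5.9 % by mass meets the Class 5.1 criterion (Oxidizer), so the soil oxygenator is Class 5.1.
The oxygen-release tablets have available-oxygen content 8 % by mass, which is > 4.5 % by mass, so they are Class 5.1 (Oxidizer).
With available-oxygen content 8.8 % by mass (> 4.5 % by mass), the perborate booster falls in Class 5.1.
Total Class 5.1: (three 19.44 kg packs = 58.32 kg) + 79.17 kg + (two 22.92 kg packs = 45.84 kg) = 183.33 kg.
183.33 kg ≤ 250 kg (road limit, Class 5.1) — within limit.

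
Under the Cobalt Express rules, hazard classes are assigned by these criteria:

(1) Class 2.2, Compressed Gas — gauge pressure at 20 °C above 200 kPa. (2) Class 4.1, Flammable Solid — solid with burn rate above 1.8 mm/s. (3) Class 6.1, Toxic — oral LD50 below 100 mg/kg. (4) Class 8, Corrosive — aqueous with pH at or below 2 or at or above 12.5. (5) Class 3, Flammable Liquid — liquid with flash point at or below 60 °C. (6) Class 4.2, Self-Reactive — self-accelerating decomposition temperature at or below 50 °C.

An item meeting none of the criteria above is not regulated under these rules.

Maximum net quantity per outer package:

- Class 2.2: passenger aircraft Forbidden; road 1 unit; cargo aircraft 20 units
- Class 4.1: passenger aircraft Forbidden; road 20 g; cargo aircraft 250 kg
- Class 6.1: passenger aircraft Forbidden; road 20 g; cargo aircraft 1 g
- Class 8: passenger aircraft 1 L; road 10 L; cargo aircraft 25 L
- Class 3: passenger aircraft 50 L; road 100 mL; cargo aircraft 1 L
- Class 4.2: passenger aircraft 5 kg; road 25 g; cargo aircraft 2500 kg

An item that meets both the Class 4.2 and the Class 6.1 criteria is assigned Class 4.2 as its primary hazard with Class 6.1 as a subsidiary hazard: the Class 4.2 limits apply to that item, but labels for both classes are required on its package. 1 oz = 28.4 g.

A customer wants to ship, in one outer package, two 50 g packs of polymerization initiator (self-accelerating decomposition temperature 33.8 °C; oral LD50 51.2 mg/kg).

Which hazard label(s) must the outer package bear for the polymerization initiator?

Self-accelerating decomposition temperature 33.8 °C meets the Class 4.2 criterion (Self-Reactive), so the polymerization initiator is Class 4.2.
With oral LD50 51.2 mg/kg (< 100 mg/kg), the polymerization initiator falls in Class 6.1.
By the precedence rule Class 4.2 is primary and Class 6.1 is subsidiary, and that rule requires both labels on the package.

Class 4.2 and 6.1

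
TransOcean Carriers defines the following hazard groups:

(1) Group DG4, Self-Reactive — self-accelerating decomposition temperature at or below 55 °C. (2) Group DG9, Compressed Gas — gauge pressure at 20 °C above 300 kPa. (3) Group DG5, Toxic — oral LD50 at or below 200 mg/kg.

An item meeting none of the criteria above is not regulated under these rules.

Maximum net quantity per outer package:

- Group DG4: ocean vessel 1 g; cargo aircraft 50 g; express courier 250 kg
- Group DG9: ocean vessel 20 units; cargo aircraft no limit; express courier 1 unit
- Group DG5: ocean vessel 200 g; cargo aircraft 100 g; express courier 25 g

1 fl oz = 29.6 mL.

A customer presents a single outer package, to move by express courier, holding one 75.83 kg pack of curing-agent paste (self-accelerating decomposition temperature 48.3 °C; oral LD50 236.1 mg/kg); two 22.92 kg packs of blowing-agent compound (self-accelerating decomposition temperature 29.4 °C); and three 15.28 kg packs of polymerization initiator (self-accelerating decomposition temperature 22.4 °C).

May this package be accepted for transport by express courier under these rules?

With self-accelerating decomposition temperature 48.3 °C (≤ 55 °C), the curing-agent paste falls in Group DG4.
Blowing-agent compound: self-accelerating decomposition temperature 29.4 °C ≤ 55 °C → Group DG4 (Self-Reactive).
Polymerization initiator: self-accelerating decomposition temperature 22.4 °C ≤ 55 °C → Group DG4 (Self-Reactive).
Group DG4 net quantity: 75.83 kg + (two 22.92 kg packs = 45.84 kg) + (three 15.28 kg packs = 45.84 kg) = 167.51 kg.
167.51 kg ≤ 250 kg (express courier limit, Group DG4) — within limit.

Yes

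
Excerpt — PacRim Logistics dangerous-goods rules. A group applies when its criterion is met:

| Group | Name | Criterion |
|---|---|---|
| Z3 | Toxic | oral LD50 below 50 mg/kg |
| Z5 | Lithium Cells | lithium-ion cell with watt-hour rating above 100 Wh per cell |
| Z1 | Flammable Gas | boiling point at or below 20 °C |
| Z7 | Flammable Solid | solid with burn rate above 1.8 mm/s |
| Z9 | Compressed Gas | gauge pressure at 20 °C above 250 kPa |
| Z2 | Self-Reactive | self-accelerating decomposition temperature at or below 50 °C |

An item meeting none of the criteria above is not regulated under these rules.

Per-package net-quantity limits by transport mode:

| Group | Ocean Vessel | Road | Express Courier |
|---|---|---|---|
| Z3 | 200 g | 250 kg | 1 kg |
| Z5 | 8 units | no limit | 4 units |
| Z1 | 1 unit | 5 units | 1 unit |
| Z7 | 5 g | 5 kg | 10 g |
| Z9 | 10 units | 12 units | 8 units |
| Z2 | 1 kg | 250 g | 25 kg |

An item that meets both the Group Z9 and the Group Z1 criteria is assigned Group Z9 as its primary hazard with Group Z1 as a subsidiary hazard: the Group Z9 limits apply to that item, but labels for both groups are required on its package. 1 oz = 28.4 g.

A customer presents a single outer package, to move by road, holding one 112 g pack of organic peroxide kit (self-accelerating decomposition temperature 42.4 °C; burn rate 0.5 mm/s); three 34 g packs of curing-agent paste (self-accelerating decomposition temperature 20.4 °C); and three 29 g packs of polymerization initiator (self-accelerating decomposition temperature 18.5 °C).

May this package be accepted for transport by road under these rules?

No

The organic peroxide kit has self-accelerating decomposition temperature 42.4 °C, which is ≤ 50 °C, so it is Group Z2 (Self-Reactive).
Self-accelerating decomposition temperature 20.4 °C meets the Group Z2 criterion (Self-Reactive), so the curing-agent paste is Group Z2.
With self-accelerating decomposition temperature 18.5 °C (≤ 50 °C), the polymerization initiator falls in Group Z2.
Total Group Z2: 112 g + (three 34 g packs = 102 g) + (three 29 g packs = 87 g) = 301 g.
That exceeds the Group Z2 road limit of 250 g.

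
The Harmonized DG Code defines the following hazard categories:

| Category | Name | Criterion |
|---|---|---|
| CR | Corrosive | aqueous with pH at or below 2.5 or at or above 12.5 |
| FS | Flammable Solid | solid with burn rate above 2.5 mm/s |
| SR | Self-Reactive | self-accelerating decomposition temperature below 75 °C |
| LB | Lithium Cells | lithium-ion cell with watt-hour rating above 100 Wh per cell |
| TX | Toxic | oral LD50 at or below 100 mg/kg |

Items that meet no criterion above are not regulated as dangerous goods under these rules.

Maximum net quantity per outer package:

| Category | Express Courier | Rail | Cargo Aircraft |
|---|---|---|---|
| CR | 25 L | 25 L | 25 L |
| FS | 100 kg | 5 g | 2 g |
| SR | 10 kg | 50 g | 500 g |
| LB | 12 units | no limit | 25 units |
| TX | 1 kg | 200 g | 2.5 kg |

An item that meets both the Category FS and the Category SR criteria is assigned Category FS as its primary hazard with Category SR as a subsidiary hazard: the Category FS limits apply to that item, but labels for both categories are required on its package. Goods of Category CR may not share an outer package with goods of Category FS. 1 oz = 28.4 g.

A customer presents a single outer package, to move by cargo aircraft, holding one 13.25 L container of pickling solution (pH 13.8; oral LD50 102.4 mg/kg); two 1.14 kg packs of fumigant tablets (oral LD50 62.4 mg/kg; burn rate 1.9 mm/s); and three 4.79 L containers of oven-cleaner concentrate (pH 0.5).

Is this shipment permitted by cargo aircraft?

With pH 13.8 (≥ 12.5), the pickling solution falls in Category CR.
Fumigant tablets: oral LD50 62.4 mg/kg ≤ 100 mg/kg → Category TX (Toxic).
With pH 0.5 (≤ 2.5), the oven-cleaner concentrate falls in Category CR.
Total Category CR: 13.25 L + (three 4.79 L containers = 14.37 L) = 27.62 L.
That exceeds the Category CR cargo aircraft limit of 25 L.
Category TX quantity: two 1.14 kg packs = 2.28 kg.
2.28 kg is within the cargo aircraft limit of 2.5 kg for Category TX.
The segregation rule (Category CR with Category FS) does not apply to Category CR with Category TX.

No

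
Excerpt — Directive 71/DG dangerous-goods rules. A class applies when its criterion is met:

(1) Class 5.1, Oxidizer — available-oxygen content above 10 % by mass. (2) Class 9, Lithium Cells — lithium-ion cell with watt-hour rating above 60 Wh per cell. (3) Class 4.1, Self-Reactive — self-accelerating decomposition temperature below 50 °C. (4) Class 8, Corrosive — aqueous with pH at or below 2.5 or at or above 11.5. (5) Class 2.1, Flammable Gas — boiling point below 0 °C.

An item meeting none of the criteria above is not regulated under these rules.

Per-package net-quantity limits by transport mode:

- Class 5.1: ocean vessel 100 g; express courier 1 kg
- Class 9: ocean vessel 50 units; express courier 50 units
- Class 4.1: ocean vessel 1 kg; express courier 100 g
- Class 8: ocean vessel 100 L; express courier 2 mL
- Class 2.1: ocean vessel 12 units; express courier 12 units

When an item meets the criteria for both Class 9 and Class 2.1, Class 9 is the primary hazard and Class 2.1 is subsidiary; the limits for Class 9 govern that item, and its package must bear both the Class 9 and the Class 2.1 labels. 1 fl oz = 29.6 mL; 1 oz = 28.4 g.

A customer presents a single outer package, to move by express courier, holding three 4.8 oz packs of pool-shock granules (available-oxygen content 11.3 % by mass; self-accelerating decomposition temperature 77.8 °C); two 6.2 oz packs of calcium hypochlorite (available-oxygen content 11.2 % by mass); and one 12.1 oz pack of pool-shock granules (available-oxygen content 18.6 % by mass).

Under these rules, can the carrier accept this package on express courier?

No

With available-oxygen content 11.3 % by mass (> 10 % by mass), the pool-shock granules fall in Class 5.1.
Calcium hypochlorite: available-oxygen content 11.2 % by mass > 10 % by mass → Class 5.1 (Oxidizer).
The pool-shock granules have available-oxygen content 18.6 % by mass, which is > 10 % by mass, so they are Class 5.1 (Oxidizer).
Total Class 5.1: (three 4.8 oz packs = 408.96 g) + (two 6.2 oz packs = 352.16 g) + (one 12.1 oz pack = 343.64 g) = 1104.76 g.
1104.76 g exceeds the express courier limit of 1 kg for Class 5.1.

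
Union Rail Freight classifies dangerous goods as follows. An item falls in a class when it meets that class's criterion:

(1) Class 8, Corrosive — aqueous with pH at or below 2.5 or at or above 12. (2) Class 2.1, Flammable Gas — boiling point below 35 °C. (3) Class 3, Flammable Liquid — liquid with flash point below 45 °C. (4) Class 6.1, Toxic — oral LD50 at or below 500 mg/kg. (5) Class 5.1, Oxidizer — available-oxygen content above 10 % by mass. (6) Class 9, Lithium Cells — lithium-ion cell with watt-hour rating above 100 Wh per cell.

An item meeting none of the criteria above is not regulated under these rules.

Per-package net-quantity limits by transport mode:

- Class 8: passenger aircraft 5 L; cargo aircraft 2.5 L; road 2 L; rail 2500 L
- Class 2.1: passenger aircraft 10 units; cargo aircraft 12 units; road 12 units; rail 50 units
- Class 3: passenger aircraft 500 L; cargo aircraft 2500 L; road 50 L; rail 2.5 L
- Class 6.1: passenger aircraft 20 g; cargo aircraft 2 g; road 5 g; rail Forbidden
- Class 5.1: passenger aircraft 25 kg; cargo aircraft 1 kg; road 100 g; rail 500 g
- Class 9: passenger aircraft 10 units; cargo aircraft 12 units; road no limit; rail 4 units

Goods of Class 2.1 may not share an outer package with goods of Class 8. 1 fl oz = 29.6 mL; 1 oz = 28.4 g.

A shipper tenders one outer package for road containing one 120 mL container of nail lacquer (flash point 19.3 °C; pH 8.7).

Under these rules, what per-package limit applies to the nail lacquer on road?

50 L

Flash point 19.3 °C meets the Class 3 criterion (Flammable Liquid), so the nail lacquer is Class 3.
The road limit for Class 3 is 50 L.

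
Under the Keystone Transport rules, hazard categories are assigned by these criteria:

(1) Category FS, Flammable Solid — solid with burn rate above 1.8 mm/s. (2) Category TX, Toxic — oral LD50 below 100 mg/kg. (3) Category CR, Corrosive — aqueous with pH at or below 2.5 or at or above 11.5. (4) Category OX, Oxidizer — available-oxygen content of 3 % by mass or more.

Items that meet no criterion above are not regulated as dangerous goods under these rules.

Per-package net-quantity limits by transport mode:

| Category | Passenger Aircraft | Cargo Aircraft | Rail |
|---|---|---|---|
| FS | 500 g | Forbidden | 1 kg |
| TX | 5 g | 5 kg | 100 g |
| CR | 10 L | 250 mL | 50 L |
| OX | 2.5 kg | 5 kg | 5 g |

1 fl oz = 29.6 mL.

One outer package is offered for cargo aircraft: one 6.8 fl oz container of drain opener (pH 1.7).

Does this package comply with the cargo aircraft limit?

Yes

The drain opener has pH 1.7, which is ≤ 2.5, so it is Category CR (Corrosive).
Category CR quantity: one 6.8 fl oz container = 201.28 mL.
201.28 mL ≤ 250 mL (cargo aircraft limit, Category CR) — within limit.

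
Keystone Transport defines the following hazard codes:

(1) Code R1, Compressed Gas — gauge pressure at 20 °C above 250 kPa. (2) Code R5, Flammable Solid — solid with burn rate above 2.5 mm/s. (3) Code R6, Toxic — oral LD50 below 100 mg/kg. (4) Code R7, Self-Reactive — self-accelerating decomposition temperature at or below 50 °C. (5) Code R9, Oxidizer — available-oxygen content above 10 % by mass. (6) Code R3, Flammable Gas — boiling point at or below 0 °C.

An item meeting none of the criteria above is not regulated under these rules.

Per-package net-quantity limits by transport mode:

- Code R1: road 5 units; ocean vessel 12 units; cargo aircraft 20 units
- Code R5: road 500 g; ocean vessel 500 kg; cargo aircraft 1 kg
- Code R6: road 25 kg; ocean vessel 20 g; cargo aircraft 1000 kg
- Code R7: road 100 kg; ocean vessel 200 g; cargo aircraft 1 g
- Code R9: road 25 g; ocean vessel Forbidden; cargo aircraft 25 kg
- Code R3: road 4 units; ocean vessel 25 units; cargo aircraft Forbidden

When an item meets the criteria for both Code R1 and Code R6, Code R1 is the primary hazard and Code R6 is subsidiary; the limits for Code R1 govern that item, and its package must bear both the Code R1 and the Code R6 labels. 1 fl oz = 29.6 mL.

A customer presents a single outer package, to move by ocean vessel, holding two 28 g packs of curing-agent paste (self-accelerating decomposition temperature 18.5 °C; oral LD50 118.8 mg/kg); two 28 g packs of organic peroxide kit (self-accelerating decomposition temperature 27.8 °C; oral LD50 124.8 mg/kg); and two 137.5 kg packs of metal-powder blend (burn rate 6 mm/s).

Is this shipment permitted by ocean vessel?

Yes

Self-accelerating decomposition temperature 18.5 °C meets the Code R7 criterion (Self-Reactive), so the curing-agent paste is Code R7.
With self-accelerating decomposition temperature 27.8 °C (≤ 50 °C), the organic peroxide kit falls in Code R7.
Metal-powder blend: burn rate 6 mm/s > 2.5 mm/s → Code R5 (Flammable Solid).
Code R7 net quantity: (two 28 g packs = 56 g) + (two 28 g packs = 56 g) = 112 g.
112 g ≤ 200 g (ocean vessel limit, Code R7) — within limit.
Code R5 quantity: two 137.5 kg packs = 275 kg.
275 kg ≤ 500 kg (ocean vessel limit, Code R5) — within limit.
Every hazard code is within its ocean vessel limit and no segregation rule is violated.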